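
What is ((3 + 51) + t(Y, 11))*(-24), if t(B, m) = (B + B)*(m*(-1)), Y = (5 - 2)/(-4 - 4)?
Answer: -1494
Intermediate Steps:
Y = -3/8 (Y = 3/(-8) = 3*(-⅛) = -3/8 ≈ -0.37500)
t(B, m) = -2*B*m (t(B, m) = (2*B)*(-m) = -2*B*m)
((3 + 51) + t(Y, 11))*(-24) = ((3 + 51) - 2*(-3/8)*11)*(-24) = (54 + 33/4)*(-24) = (249/4)*(-24) = -1494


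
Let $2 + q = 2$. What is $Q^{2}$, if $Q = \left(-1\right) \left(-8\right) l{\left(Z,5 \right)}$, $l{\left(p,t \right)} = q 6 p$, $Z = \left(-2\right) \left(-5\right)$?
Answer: $0$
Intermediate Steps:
$q = 0$ ($q = -2 + 2 = 0$)
$Z = 10$
$l{\left(p,t \right)} = 0$ ($l{\left(p,t \right)} = 0 \cdot 6 p = 0 p = 0$)
$Q = 0$ ($Q = \left(-1\right) \left(-8\right) 0 = 8 \cdot 0 = 0$)
$Q^{2} = 0^{2} = 0$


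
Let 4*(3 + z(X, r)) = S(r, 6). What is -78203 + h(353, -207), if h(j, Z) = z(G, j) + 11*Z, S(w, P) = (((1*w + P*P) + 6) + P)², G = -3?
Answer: -161131/4 ≈ -40283.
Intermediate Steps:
S(w, P) = (6 + P + w + P²)² (S(w, P) = (((w + P²) + 6) + P)² = ((6 + w + P²) + P)² = (6 + P + w + P²)²)
z(X, r) = -3 + (48 + r)²/4 (z(X, r) = -3 + (6 + 6 + r + 6²)²/4 = -3 + (6 + 6 + r + 36)²/4 = -3 + (48 + r)²/4)
h(j, Z) = -3 + 11*Z + (48 + j)²/4 (h(j, Z) = (-3 + (48 + j)²/4) + 11*Z = -3 + 11*Z + (48 + j)²/4)
-78203 + h(353, -207) = -78203 + (-3 + 11*(-207) + (48 + 353)²/4) = -78203 + (-3 - 2277 + (¼)*401²) = -78203 + (-3 - 2277 + (¼)*160801) = -78203 + (-3 - 2277 + 160801/4) = -78203 + 151681/4 = -161131/4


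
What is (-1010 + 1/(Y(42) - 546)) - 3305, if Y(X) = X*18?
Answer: -906149/210 ≈ -4315.0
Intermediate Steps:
Y(X) = 18*X
(-1010 + 1/(Y(42) - 546)) - 3305 = (-1010 + 1/(18*42 - 546)) - 3305 = (-1010 + 1/(756 - 546)) - 3305 = (-1010 + 1/210) - 3305 = -212099/210 - 3305 = -906149/210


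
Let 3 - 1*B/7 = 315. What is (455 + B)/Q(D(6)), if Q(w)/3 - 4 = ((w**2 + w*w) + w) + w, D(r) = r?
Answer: -1729/264 ≈ -6.5492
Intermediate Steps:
Q(w) = 12 + 6*w + 6*w**2 (Q(w) = 12 + 3*(((w**2 + w*w) + w) + w) = 12 + 3*(((w**2 + w**2) + w) + w) = 12 + 3*((2*w**2 + w) + w) = 12 + 3*((w + 2*w**2) + w) = 12 + 3*(2*w + 2*w**2) = 12 + (6*w + 6*w**2) = 12 + 6*w + 6*w**2)
B = -2184 (B = 21 - 7*315 = 21 - 2205 = -2184)
(455 + B)/Q(D(6)) = (455 - 2184)/(12 + 6*6 + 6*6**2) = -1729/(12 + 36 + 6*36) = -1729/(12 + 36 + 216) = -1729/264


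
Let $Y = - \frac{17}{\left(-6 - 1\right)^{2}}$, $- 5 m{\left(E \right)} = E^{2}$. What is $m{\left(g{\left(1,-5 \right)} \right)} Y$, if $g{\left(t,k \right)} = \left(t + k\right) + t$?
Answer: $\frac{153}{245} \approx 0.62449$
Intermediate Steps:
$g{\left(t,k \right)} = k + 2 t$ ($g{\left(t,k \right)} = \left(k + t\right) + t = k + 2 t$)
$m{\left(E \right)} = - \frac{E^{2}}{5}$
$Y = - \frac{17}{49}$ ($Y = - \frac{17}{\left(-7\right)^{2}} = - \frac{17}{49} \approx -0.34694$)
$m{\left(g{\left(1,-5 \right)} \right)} Y = - \frac{\left(-5 + 2 \cdot 1\right)^{2}}{5} \left(- \frac{17}{49}\right) = - \frac{\left(-5 + 2\right)^{2}}{5} \left(- \frac{17}{49}\right) = - \frac{\left(-3\right)^{2}}{5} \left(- \frac{17}{49}\right) = \left(- \frac{1}{5}\right) 9 \left(- \frac{17}{49}\right) = \left(- \frac{9}{5}\right) \left(- \frac{17}{49}\right) = \frac{153}{245}$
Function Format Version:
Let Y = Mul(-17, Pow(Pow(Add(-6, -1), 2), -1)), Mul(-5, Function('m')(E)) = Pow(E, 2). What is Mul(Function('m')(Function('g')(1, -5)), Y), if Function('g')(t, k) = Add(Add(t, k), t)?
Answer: Rational(153, 245) ≈ 0.62449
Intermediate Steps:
Function('g')(t, k) = Add(k, Mul(2, t)) (Function('g')(t, k) = Add(Add(k, t), t) = Add(k, Mul(2, t)))
Function('m')(E) = Mul(Rational(-1, 5), Pow(E, 2))
Y = Rational(-17, 49) (Y = Mul(-17, Pow(Pow(-7, 2), -1)) = Mul(-17, Pow(49, -1)) = Mul(-17, Rational(1, 49)) = Rational(-17, 49) ≈ -0.34694)
Mul(Function('m')(Function('g')(1, -5)), Y) = Mul(Mul(Rational(-1, 5), Pow(Add(-5, Mul(2, 1)), 2)), Rational(-17, 49)) = Mul(Mul(Rational(-1, 5), Pow(Add(-5, 2), 2)), Rational(-17, 49)) = Mul(Mul(Rational(-1, 5), Pow(-3, 2)), Rational(-17, 49)) = Mul(Mul(Rational(-1, 5), 9), Rational(-17, 49)) = Mul(Rational(-9, 5), Rational(-17, 49)) = Rational(153, 245)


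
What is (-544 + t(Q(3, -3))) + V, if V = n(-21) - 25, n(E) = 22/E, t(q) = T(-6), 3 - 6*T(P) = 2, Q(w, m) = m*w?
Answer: -23935/42 ≈ -569.88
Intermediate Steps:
T(P) = ⅙ (T(P) = ½ - ⅙*2 = ½ - ⅓ = ⅙)
t(q) = ⅙
V = -547/21 (V = 22/(-21) - 25 = 22*(-1/21) - 25 = -22/21 - 25 = -547/21 ≈ -26.048)
(-544 + t(Q(3, -3))) + V = (-544 + ⅙) - 547/21 = -3263/6 - 547/21 = -23935/42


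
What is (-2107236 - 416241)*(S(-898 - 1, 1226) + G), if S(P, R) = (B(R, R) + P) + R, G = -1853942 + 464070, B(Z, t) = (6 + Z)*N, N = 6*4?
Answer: 3431870680029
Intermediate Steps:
N = 24
B(Z, t) = 144 + 24*Z (B(Z, t) = (6 + Z)*24 = 144 + 24*Z)
G = -1389872
S(P, R) = 144 + P + 25*R (S(P, R) = ((144 + 24*R) + P) + R = (144 + P + 24*R) + R = 144 + P + 25*R)
(-2107236 - 416241)*(S(-898 - 1, 1226) + G) = (-2107236 - 416241)*((144 + (-898 - 1) + 25*1226) - 1389872) = -2523477*((144 - 899 + 30650) - 1389872) = -2523477*(29895 - 1389872) = -2523477*(-1359977) = 3431870680029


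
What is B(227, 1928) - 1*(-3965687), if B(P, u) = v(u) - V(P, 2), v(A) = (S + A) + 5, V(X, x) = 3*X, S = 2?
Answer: 3966941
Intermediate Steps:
v(A) = 7 + A (v(A) = (2 + A) + 5 = 7 + A)
B(P, u) = 7 + u - 3*P (B(P, u) = (7 + u) - 3*P = 7 + u - 3*P)
B(227, 1928) - 1*(-3965687) = (7 + 1928 - 3*227) - 1*(-3965687) = (7 + 1928 - 681) + 3965687 = 1254 + 3965687 = 3966941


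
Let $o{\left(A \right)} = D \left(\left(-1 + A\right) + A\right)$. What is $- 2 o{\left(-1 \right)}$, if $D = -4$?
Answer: $-24$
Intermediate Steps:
$o{\left(A \right)} = 4 - 8 A$ ($o{\left(A \right)} = - 4 \left(\left(-1 + A\right) + A\right) = - 4 \left(-1 + 2 A\right) = 4 - 8 A$)
$- 2 o{\left(-1 \right)} = - 2 \left(4 - -8\right) = - 2 \left(4 + 8\right) = \left(-2\right) 12 = -24$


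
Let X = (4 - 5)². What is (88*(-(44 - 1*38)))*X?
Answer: -528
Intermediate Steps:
X = 1 (X = (-1)² = 1)
(88*(-(44 - 1*38)))*X = (88*(-(44 - 1*38)))*1 = (88*(-(44 - 38)))*1 = (88*(-1*6))*1 = (88*(-6))*1 = -528*1 = -528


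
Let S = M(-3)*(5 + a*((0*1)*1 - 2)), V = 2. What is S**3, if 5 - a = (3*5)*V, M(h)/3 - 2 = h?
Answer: -4492125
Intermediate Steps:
M(h) = 6 + 3*h
a = -25 (a = 5 - 3*5*2 = 5 - 15*2 = 5 - 1*30 = 5 - 30 = -25)
S = -165 (S = (6 + 3*(-3))*(5 - 25*((0*1)*1 - 2)) = (6 - 9)*(5 - 25*(0*1 - 2)) = -3*(5 - 25*(0 - 2)) = -3*(5 - 25*(-2)) = -3*(5 + 50) = -3*55 = -165)
S**3 = (-165)**3 = -4492125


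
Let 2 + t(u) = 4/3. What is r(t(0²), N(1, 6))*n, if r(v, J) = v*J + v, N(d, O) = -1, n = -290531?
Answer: 0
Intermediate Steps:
t(u) = -⅔ (t(u) = -2 + 4/3 = -⅔)
r(v, J) = v + J*v (r(v, J) = J*v + v = v + J*v)
r(t(0²), N(1, 6))*n = -2*(1 - 1)/3*(-290531) = -⅔*0*(-290531) = 0*(-290531) = 0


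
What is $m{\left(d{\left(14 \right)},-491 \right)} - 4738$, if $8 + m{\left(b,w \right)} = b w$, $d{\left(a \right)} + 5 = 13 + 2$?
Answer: $-9656$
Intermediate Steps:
$d{\left(a \right)} = 10$ ($d{\left(a \right)} = -5 + \left(13 + 2\right) = -5 + 15 = 10$)
$m{\left(b,w \right)} = -8 + b w$
$m{\left(d{\left(14 \right)},-491 \right)} - 4738 = \left(-8 + 10 \left(-491\right)\right) - 4738 = \left(-8 - 4910\right) - 4738 = -4918 - 4738 = -9656$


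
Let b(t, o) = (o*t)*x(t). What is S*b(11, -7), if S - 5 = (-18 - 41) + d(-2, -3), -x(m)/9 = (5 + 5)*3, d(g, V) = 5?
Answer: -1018710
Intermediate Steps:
x(m) = -270 (x(m) = -9*(5 + 5)*3 = -90*3 = -9*30 = -270)
b(t, o) = -270*o*t (b(t, o) = (o*t)*(-270) = -270*o*t)
S = -49 (S = 5 + ((-18 - 41) + 5) = 5 + (-59 + 5) = 5 - 54 = -49)
S*b(11, -7) = -(-13230)*(-7)*11 = -49*20790 = -1018710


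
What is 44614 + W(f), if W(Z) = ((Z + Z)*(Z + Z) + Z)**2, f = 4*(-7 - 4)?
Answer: 59334614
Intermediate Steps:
f = -44 (f = 4*(-11) = -44)
W(Z) = (Z + 4*Z**2)**2 (W(Z) = ((2*Z)*(2*Z) + Z)**2 = (4*Z**2 + Z)**2 = (Z + 4*Z**2)**2)
44614 + W(f) = 44614 + (-44)**2*(1 + 4*(-44))**2 = 44614 + 1936*(1 - 176)**2 = 44614 + 1936*(-175)**2 = 44614 + 1936*30625 = 44614 + 59290000 = 59334614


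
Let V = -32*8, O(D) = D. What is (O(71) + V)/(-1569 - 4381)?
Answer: 37/1190 ≈ 0.031092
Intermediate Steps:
V = -256
(O(71) + V)/(-1569 - 4381) = (71 - 256)/(-1569 - 4381) = -185/(-5950) = -185*(-1/5950) = 37/1190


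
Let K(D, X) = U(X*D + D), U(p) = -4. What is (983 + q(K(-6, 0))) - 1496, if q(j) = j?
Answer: -517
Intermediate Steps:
K(D, X) = -4
(983 + q(K(-6, 0))) - 1496 = (983 - 4) - 1496 = 979 - 1496 = -517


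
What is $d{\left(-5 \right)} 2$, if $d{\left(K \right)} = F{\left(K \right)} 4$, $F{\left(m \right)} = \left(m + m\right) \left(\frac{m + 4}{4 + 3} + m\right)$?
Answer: $\frac{2880}{7} \approx 411.43$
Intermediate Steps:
$F{\left(m \right)} = 2 m \left(\frac{4}{7} + \frac{8 m}{7}\right)$ ($F{\left(m \right)} = 2 m \left(\frac{4 + m}{7} + m\right) = 2 m \left(\left(4 + m\right) \frac{1}{7} + m\right) = 2 m \left(\left(\frac{4}{7} + \frac{m}{7}\right) + m\right) = 2 m \left(\frac{4}{7} + \frac{8 m}{7}\right)$)
$d{\left(K \right)} = \frac{32 K \left(1 + 2 K\right)}{7}$ ($d{\left(K \right)} = \frac{8 K \left(1 + 2 K\right)}{7} \cdot 4 = \frac{32 K \left(1 + 2 K\right)}{7}$)
$d{\left(-5 \right)} 2 = \frac{32}{7} \left(-5\right) \left(1 + 2 \left(-5\right)\right) 2 = \frac{32}{7} \left(-5\right) \left(1 - 10\right) 2 = \frac{32}{7} \left(-5\right) \left(-9\right) 2 = \frac{1440}{7} \cdot 2 = \frac{2880}{7}$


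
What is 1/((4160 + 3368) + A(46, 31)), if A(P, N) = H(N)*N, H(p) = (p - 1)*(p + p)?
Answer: 1/65188 ≈ 1.5340e-5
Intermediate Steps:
H(p) = 2*p*(-1 + p) (H(p) = (-1 + p)*(2*p) = 2*p*(-1 + p))
A(P, N) = 2*N²*(-1 + N) (A(P, N) = (2*N*(-1 + N))*N = 2*N²*(-1 + N))
1/((4160 + 3368) + A(46, 31)) = 1/((4160 + 3368) + 2*31²*(-1 + 31)) = 1/(7528 + 2*961*30) = 1/(7528 + 57660) = 1/65188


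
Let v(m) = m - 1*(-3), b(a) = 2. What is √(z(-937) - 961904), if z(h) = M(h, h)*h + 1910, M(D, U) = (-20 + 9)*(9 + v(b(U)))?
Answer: 4*I*√50981 ≈ 903.16*I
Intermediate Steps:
v(m) = 3 + m (v(m) = m + 3 = 3 + m)
M(D, U) = -154 (M(D, U) = (-20 + 9)*(9 + (3 + 2)) = -11*(9 + 5) = -11*14 = -154)
z(h) = 1910 - 154*h (z(h) = -154*h + 1910 = 1910 - 154*h)
√(z(-937) - 961904) = √((1910 - 154*(-937)) - 961904) = √((1910 + 144298) - 961904) = √(146208 - 961904) = √(-815696) = 4*I*√50981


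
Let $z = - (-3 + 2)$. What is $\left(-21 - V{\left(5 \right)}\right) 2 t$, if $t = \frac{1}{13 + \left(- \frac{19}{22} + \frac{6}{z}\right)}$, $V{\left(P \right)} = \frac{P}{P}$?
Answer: $- \frac{968}{399} \approx -2.4261$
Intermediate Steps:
$z = 1$ ($z = \left(-1\right) \left(-1\right) = 1$)
$V{\left(P \right)} = 1$
$t = \frac{22}{399}$ ($t = \frac{1}{13 + \left(- \frac{19}{22} + \frac{6}{1}\right)} = \frac{1}{13 + \left(\left(-19\right) \frac{1}{22} + 6 \cdot 1\right)} = \frac{1}{13 + \left(- \frac{19}{22} + 6\right)} = \frac{1}{13 + \frac{113}{22}} = \frac{1}{\frac{399}{22}} = \frac{22}{399} \approx 0.055138$)
$\left(-21 - V{\left(5 \right)}\right) 2 t = \left(-21 - 1\right) 2 \cdot \frac{22}{399} = \left(-22\right) 2 \cdot \frac{22}{399} = \left(-44\right) \frac{22}{399} = - \frac{968}{399}$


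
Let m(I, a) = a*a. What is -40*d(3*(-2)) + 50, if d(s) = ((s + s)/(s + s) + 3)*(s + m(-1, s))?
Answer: -4750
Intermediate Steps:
m(I, a) = a**2
d(s) = 4*s + 4*s**2 (d(s) = ((s + s)/(s + s) + 3)*(s + s**2) = ((2*s)/((2*s)) + 3)*(s + s**2) = ((2*s)*(1/(2*s)) + 3)*(s + s**2) = (1 + 3)*(s + s**2) = 4*(s + s**2) = 4*s + 4*s**2)
-40*d(3*(-2)) + 50 = -160*3*(-2)*(1 + 3*(-2)) + 50 = -160*(-6)*(1 - 6) + 50 = -160*(-6)*(-5) + 50 = -40*120 + 50 = -4800 + 50 = -4750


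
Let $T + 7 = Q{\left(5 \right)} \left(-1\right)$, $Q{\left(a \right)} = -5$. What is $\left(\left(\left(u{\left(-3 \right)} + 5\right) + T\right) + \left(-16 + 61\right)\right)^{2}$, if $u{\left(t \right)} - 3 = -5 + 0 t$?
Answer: $2116$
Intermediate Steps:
$u{\left(t \right)} = -2$ ($u{\left(t \right)} = 3 - \left(5 + 0 t\right) = 3 + \left(-5 + 0\right) = 3 - 5 = -2$)
$T = -2$ ($T = -7 - -5 = -7 + 5 = -2$)
$\left(\left(\left(u{\left(-3 \right)} + 5\right) + T\right) + \left(-16 + 61\right)\right)^{2} = \left(\left(\left(-2 + 5\right) - 2\right) + \left(-16 + 61\right)\right)^{2} = \left(\left(3 - 2\right) + 45\right)^{2} = \left(1 + 45\right)^{2} = 46^{2} = 2116$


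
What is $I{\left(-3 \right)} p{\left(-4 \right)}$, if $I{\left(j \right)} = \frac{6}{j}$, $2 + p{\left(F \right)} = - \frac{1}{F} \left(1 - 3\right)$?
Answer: $5$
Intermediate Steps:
$p{\left(F \right)} = -2 + \frac{2}{F}$ ($p{\left(F \right)} = -2 + - \frac{1}{F} \left(1 - 3\right) = -2 + - \frac{1}{F} \left(-2\right) = -2 + \frac{2}{F}$)
$I{\left(-3 \right)} p{\left(-4 \right)} = \frac{6}{-3} \left(-2 + \frac{2}{-4}\right) = 6 \left(- \frac{1}{3}\right) \left(-2 + 2 \left(- \frac{1}{4}\right)\right) = - 2 \left(-2 - \frac{1}{2}\right) = \left(-2\right) \left(- \frac{5}{2}\right) = 5$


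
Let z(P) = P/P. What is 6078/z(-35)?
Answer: 6078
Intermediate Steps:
z(P) = 1
6078/z(-35) = 6078/1 = 6078*1 = 6078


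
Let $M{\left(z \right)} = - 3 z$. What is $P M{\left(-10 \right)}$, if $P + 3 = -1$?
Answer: $-120$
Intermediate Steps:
$P = -4$ ($P = -3 - 1 = -4$)
$P M{\left(-10 \right)} = - 4 \left(\left(-3\right) \left(-10\right)\right) = \left(-4\right) 30 = -120$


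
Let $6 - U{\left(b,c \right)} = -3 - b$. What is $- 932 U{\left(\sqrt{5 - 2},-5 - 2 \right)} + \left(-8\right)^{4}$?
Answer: $-4292 - 932 \sqrt{3} \approx -5906.3$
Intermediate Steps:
$U{\left(b,c \right)} = 9 + b$ ($U{\left(b,c \right)} = 6 - \left(-3 - b\right) = 6 + \left(3 + b\right) = 9 + b$)
$- 932 U{\left(\sqrt{5 - 2},-5 - 2 \right)} + \left(-8\right)^{4} = - 932 \left(9 + \sqrt{5 - 2}\right) + \left(-8\right)^{4} = - 932 \left(9 + \sqrt{3}\right) + 4096 = \left(-8388 - 932 \sqrt{3}\right) + 4096 = -4292 - 932 \sqrt{3}$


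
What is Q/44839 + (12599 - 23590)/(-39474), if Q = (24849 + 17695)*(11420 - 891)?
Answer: 17682704387273/1769974686 ≈ 9990.4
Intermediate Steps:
Q = 447945776 (Q = 42544*10529 = 447945776)
Q/44839 + (12599 - 23590)/(-39474) = 447945776/44839 + (12599 - 23590)/(-39474) = 447945776*(1/44839) - 10991*(-1/39474) = 447945776/44839 + 10991/39474 = 17682704387273/1769974686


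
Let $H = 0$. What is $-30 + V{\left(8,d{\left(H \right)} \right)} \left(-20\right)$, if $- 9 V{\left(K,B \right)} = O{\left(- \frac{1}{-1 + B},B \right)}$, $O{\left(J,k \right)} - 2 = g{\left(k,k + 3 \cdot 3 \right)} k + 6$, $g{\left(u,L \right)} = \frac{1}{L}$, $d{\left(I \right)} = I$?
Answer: $- \frac{110}{9} \approx -12.222$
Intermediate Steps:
$O{\left(J,k \right)} = 8 + \frac{k}{9 + k}$ ($O{\left(J,k \right)} = 2 + \left(\frac{k}{k + 3 \cdot 3} + 6\right) = 2 + \left(\frac{k}{k + 9} + 6\right) = 2 + \left(\frac{k}{9 + k} + 6\right) = 2 + \left(6 + \frac{k}{9 + k}\right) = 8 + \frac{k}{9 + k}$)
$V{\left(K,B \right)} = - \frac{8 + B}{9 + B}$ ($V{\left(K,B \right)} = - \frac{9 \frac{1}{9 + B} \left(8 + B\right)}{9} = - \frac{8 + B}{9 + B}$)
$-30 + V{\left(8,d{\left(H \right)} \right)} \left(-20\right) = -30 + \frac{-8 - 0}{9 + 0} \left(-20\right) = -30 + \frac{-8 + 0}{9} \left(-20\right) = -30 + \frac{1}{9} \left(-8\right) \left(-20\right) = -30 - - \frac{160}{9} = -30 + \frac{160}{9} = - \frac{110}{9}$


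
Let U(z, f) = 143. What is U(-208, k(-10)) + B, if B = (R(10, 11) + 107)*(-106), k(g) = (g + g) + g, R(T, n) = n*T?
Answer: -22859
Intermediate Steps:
R(T, n) = T*n
k(g) = 3*g (k(g) = 2*g + g = 3*g)
B = -23002 (B = (10*11 + 107)*(-106) = (110 + 107)*(-106) = 217*(-106) = -23002)
U(-208, k(-10)) + B = 143 - 23002 = -22859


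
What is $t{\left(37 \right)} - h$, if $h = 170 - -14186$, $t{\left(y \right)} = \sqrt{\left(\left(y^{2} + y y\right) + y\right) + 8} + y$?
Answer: $-14319 + 11 \sqrt{23} \approx -14266.0$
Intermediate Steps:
$t{\left(y \right)} = y + \sqrt{8 + y + 2 y^{2}}$ ($t{\left(y \right)} = \sqrt{\left(\left(y^{2} + y^{2}\right) + y\right) + 8} + y = \sqrt{\left(2 y^{2} + y\right) + 8} + y = \sqrt{\left(y + 2 y^{2}\right) + 8} + y = \sqrt{8 + y + 2 y^{2}} + y = y + \sqrt{8 + y + 2 y^{2}}$)
$h = 14356$ ($h = 170 + 14186 = 14356$)
$t{\left(37 \right)} - h = \left(37 + \sqrt{8 + 37 + 2 \cdot 37^{2}}\right) - 14356 = \left(37 + \sqrt{8 + 37 + 2 \cdot 1369}\right) - 14356 = \left(37 + \sqrt{8 + 37 + 2738}\right) - 14356 = \left(37 + \sqrt{2783}\right) - 14356 = \left(37 + 11 \sqrt{23}\right) - 14356 = -14319 + 11 \sqrt{23}$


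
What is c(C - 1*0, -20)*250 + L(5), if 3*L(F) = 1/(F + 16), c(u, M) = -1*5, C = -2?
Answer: -78749/63 ≈ -1250.0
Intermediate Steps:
c(u, M) = -5
L(F) = 1/(3*(16 + F)) (L(F) = 1/(3*(F + 16)) = 1/(3*(16 + F)))
c(C - 1*0, -20)*250 + L(5) = -5*250 + 1/(3*(16 + 5)) = -1250 + (1/3)/21 = -1250 + (1/3)*(1/21) = -1250 + 1/63 = -78749/63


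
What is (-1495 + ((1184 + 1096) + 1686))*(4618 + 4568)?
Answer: 22698606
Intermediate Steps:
(-1495 + ((1184 + 1096) + 1686))*(4618 + 4568) = (-1495 + (2280 + 1686))*9186 = (-1495 + 3966)*9186 = 2471*9186 = 22698606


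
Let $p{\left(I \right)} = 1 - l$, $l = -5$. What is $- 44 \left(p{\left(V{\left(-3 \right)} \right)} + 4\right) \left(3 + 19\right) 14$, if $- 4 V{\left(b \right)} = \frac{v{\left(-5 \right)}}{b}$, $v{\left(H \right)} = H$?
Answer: $-135520$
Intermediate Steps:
$V{\left(b \right)} = \frac{5}{4 b}$ ($V{\left(b \right)} = - \frac{\left(-5\right) \frac{1}{b}}{4} = \frac{5}{4 b}$)
$p{\left(I \right)} = 6$ ($p{\left(I \right)} = 1 - -5 = 1 + 5 = 6$)
$- 44 \left(p{\left(V{\left(-3 \right)} \right)} + 4\right) \left(3 + 19\right) 14 = - 44 \left(6 + 4\right) \left(3 + 19\right) 14 = - 44 \cdot 10 \cdot 22 \cdot 14 = \left(-44\right) 220 \cdot 14 = \left(-9680\right) 14 = -135520$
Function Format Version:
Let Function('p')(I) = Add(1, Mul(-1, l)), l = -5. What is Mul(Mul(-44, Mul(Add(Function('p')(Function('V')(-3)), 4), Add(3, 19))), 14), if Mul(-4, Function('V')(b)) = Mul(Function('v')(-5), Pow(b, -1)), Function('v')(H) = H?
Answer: -135520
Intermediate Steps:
Function('V')(b) = Mul(Rational(5, 4), Pow(b, -1)) (Function('V')(b) = Mul(Rational(-1, 4), Mul(-5, Pow(b, -1))) = Mul(Rational(5, 4), Pow(b, -1)))
Function('p')(I) = 6 (Function('p')(I) = Add(1, Mul(-1, -5)) = Add(1, 5) = 6)
Mul(Mul(-44, Mul(Add(Function('p')(Function('V')(-3)), 4), Add(3, 19))), 14) = Mul(Mul(-44, Mul(Add(6, 4), Add(3, 19))), 14) = Mul(Mul(-44, Mul(10, 22)), 14) = Mul(Mul(-44, 220), 14) = Mul(-9680, 14) = -135520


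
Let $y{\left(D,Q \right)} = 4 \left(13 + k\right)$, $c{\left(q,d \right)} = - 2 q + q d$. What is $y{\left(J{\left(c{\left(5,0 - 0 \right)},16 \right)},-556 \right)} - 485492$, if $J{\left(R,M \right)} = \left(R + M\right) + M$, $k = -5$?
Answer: $-485460$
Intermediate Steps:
$c{\left(q,d \right)} = - 2 q + d q$
$J{\left(R,M \right)} = R + 2 M$ ($J{\left(R,M \right)} = \left(M + R\right) + M = R + 2 M$)
$y{\left(D,Q \right)} = 32$ ($y{\left(D,Q \right)} = 4 \left(13 - 5\right) = 4 \cdot 8 = 32$)
$y{\left(J{\left(c{\left(5,0 - 0 \right)},16 \right)},-556 \right)} - 485492 = 32 - 485492 = -485460$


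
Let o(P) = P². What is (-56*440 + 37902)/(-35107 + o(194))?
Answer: 13262/2529 ≈ 5.2440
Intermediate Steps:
(-56*440 + 37902)/(-35107 + o(194)) = (-56*440 + 37902)/(-35107 + 194²) = (-24640 + 37902)/(-35107 + 37636) = 13262/2529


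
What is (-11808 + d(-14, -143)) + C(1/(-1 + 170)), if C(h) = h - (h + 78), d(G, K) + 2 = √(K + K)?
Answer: -11888 + I*√286 ≈ -11888.0 + 16.912*I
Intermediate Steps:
d(G, K) = -2 + √2*√K (d(G, K) = -2 + √(K + K) = -2 + √(2*K) = -2 + √2*√K)
C(h) = -78 (C(h) = h - (78 + h) = h + (-78 - h) = -78)
(-11808 + d(-14, -143)) + C(1/(-1 + 170)) = (-11808 + (-2 + √2*√(-143))) - 78 = (-11808 + (-2 + √2*(I*√143))) - 78 = (-11808 + (-2 + I*√286)) - 78 = (-11810 + I*√286) - 78 = -11888 + I*√286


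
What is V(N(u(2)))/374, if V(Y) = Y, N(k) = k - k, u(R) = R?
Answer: 0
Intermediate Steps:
N(k) = 0
V(N(u(2)))/374 = 0/374 = 0*(1/374) = 0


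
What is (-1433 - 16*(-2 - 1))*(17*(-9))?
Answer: 211905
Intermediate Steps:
(-1433 - 16*(-2 - 1))*(17*(-9)) = (-1433 - 16*(-3))*(-153) = (-1433 + 48)*(-153) = -1385*(-153) = 211905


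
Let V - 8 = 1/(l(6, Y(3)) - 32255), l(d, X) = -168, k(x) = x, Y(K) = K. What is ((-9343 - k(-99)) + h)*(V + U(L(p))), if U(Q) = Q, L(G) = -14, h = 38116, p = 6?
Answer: -5616730008/32423 ≈ -1.7323e+5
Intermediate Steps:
V = 259383/32423 (V = 8 + 1/(-168 - 32255) = 8 + 1/(-32423) = 8 - 1/32423 = 259383/32423 ≈ 8.0000)
((-9343 - k(-99)) + h)*(V + U(L(p))) = ((-9343 - 1*(-99)) + 38116)*(259383/32423 - 14) = ((-9343 + 99) + 38116)*(-194539/32423) = (-9244 + 38116)*(-194539/32423) = 28872*(-194539/32423) = -5616730008/32423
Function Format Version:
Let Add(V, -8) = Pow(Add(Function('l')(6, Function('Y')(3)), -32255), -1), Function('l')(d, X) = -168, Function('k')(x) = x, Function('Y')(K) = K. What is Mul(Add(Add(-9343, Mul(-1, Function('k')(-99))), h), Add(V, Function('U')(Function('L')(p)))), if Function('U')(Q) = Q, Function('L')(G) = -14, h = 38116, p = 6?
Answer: Rational(-5616730008, 32423) ≈ -1.7323e+5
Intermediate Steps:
V = Rational(259383, 32423) (V = Add(8, Pow(Add(-168, -32255), -1)) = Add(8, Pow(-32423, -1)) = Add(8, Rational(-1, 32423)) = Rational(259383, 32423) ≈ 8.0000)
Mul(Add(Add(-9343, Mul(-1, Function('k')(-99))), h), Add(V, Function('U')(Function('L')(p)))) = Mul(Add(Add(-9343, Mul(-1, -99)), 38116), Add(Rational(259383, 32423), -14)) = Mul(Add(Add(-9343, 99), 38116), Rational(-194539, 32423)) = Mul(Add(-9244, 38116), Rational(-194539, 32423)) = Mul(28872, Rational(-194539, 32423)) = Rational(-5616730008, 32423)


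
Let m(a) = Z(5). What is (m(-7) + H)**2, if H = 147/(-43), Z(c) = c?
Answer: 4624/1849 ≈ 2.5008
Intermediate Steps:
m(a) = 5
H = -147/43 (H = 147*(-1/43) = -147/43 ≈ -3.4186)
(m(-7) + H)**2 = (5 - 147/43)**2 = (68/43)**2 = 4624/1849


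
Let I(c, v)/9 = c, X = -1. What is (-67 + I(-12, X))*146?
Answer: -25550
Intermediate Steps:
I(c, v) = 9*c
(-67 + I(-12, X))*146 = (-67 + 9*(-12))*146 = (-67 - 108)*146 = -175*146 = -25550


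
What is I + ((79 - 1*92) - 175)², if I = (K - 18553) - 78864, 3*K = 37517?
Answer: -148702/3 ≈ -49567.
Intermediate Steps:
K = 37517/3 (K = (⅓)*37517 = 37517/3 ≈ 12506.)
I = -254734/3 (I = (37517/3 - 18553) - 78864 = -18142/3 - 78864 = -254734/3 ≈ -84911.)
I + ((79 - 1*92) - 175)² = -254734/3 + ((79 - 1*92) - 175)² = -254734/3 + ((79 - 92) - 175)² = -254734/3 + (-13 - 175)² = -254734/3 + (-188)² = -254734/3 + 35344 = -148702/3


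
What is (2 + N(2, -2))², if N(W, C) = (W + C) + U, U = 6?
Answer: 64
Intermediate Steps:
N(W, C) = 6 + C + W (N(W, C) = (W + C) + 6 = (C + W) + 6 = 6 + C + W)
(2 + N(2, -2))² = (2 + (6 - 2 + 2))² = (2 + 6)² = 8² = 64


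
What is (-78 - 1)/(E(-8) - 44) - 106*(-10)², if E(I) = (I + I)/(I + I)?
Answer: -455721/43 ≈ -10598.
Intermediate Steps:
E(I) = 1 (E(I) = (2*I)/((2*I)) = (2*I)*(1/(2*I)) = 1)
(-78 - 1)/(E(-8) - 44) - 106*(-10)² = (-78 - 1)/(1 - 44) - 106*(-10)² = -79/(-43) - 106*100 = -79*(-1/43) - 10600 = 79/43 - 10600 = -455721/43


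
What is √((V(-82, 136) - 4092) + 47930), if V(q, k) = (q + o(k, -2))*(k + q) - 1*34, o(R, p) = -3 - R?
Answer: √31870 ≈ 178.52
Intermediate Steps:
V(q, k) = -34 + (k + q)*(-3 + q - k) (V(q, k) = (q + (-3 - k))*(k + q) - 1*34 = (-3 + q - k)*(k + q) - 34 = (k + q)*(-3 + q - k) - 34 = -34 + (k + q)*(-3 + q - k))
√((V(-82, 136) - 4092) + 47930) = √(((-34 + (-82)² - 1*136² - 3*136 - 3*(-82)) - 4092) + 47930) = √(((-34 + 6724 - 1*18496 - 408 + 246) - 4092) + 47930) = √(((-34 + 6724 - 18496 - 408 + 246) - 4092) + 47930) = √((-11968 - 4092) + 47930) = √(-16060 + 47930) = √31870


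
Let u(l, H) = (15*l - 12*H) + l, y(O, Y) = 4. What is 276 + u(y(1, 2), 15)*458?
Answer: -52852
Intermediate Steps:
u(l, H) = -12*H + 16*l (u(l, H) = (-12*H + 15*l) + l = -12*H + 16*l)
276 + u(y(1, 2), 15)*458 = 276 + (-12*15 + 16*4)*458 = 276 + (-180 + 64)*458 = 276 - 116*458 = 276 - 53128 = -52852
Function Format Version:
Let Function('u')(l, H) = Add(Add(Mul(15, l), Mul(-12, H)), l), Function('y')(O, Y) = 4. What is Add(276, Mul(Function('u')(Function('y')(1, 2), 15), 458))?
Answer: -52852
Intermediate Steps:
Function('u')(l, H) = Add(Mul(-12, H), Mul(16, l)) (Function('u')(l, H) = Add(Add(Mul(-12, H), Mul(15, l)), l) = Add(Mul(-12, H), Mul(16, l)))
Add(276, Mul(Function('u')(Function('y')(1, 2), 15), 458)) = Add(276, Mul(Add(Mul(-12, 15), Mul(16, 4)), 458)) = Add(276, Mul(Add(-180, 64), 458)) = Add(276, Mul(-116, 458)) = Add(276, -53128) = -52852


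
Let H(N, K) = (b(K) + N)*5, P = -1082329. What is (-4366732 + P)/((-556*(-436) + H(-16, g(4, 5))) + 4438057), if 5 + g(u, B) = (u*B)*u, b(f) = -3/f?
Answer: -27245305/23401964 ≈ -1.1642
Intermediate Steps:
g(u, B) = -5 + B*u² (g(u, B) = -5 + (u*B)*u = -5 + (B*u)*u = -5 + B*u²)
H(N, K) = -15/K + 5*N (H(N, K) = (-3/K + N)*5 = (N - 3/K)*5 = -15/K + 5*N)
(-4366732 + P)/((-556*(-436) + H(-16, g(4, 5))) + 4438057) = (-4366732 - 1082329)/((-556*(-436) + (-15/(-5 + 5*4²) + 5*(-16))) + 4438057) = -5449061/((242416 + (-15/(-5 + 5*16) - 80)) + 4438057) = -5449061/((242416 + (-15/(-5 + 80) - 80)) + 4438057) = -5449061/((242416 + (-15/75 - 80)) + 4438057) = -5449061/((242416 + (-15*1/75 - 80)) + 4438057) = -5449061/((242416 + (-⅕ - 80)) + 4438057) = -5449061/((242416 - 401/5) + 4438057) = -5449061/(1211679/5 + 4438057) = -5449061/23401964/5 = -5449061*5/23401964 = -27245305/23401964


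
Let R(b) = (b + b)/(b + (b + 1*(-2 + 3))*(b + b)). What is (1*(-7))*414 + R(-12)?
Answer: -60860/21 ≈ -2898.1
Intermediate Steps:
R(b) = 2*b/(b + 2*b*(1 + b)) (R(b) = (2*b)/(b + (b + 1*1)*(2*b)) = (2*b)/(b + (b + 1)*(2*b)) = (2*b)/(b + (1 + b)*(2*b)) = (2*b)/(b + 2*b*(1 + b)) = 2*b/(b + 2*b*(1 + b)))
(1*(-7))*414 + R(-12) = (1*(-7))*414 + 2/(3 + 2*(-12)) = -7*414 + 2/(3 - 24) = -2898 + 2/(-21) = -2898 + 2*(-1/21) = -2898 - 2/21 = -60860/21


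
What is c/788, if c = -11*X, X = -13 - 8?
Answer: 231/788 ≈ 0.29315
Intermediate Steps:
X = -21
c = 231 (c = -11*(-21) = 231)
c/788 = 231/788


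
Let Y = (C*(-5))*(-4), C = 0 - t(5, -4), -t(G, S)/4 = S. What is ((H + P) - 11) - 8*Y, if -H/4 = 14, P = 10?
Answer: 2503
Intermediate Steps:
H = -56 (H = -4*14 = -56)
t(G, S) = -4*S
C = -16 (C = 0 - (-4)*(-4) = 0 - 1*16 = 0 - 16 = -16)
Y = -320 (Y = -16*(-5)*(-4) = 80*(-4) = -320)
((H + P) - 11) - 8*Y = ((-56 + 10) - 11) - 8*(-320) = (-46 - 11) + 2560 = -57 + 2560 = 2503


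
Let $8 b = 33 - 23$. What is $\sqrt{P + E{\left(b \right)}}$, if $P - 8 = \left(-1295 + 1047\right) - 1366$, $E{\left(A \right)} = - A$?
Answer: $\frac{i \sqrt{6429}}{2} \approx 40.091 i$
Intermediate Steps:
$b = \frac{5}{4}$ ($b = \frac{33 - 23}{8} = \frac{1}{8} \cdot 10 = \frac{5}{4} \approx 1.25$)
$P = -1606$ ($P = 8 + \left(\left(-1295 + 1047\right) - 1366\right) = 8 - 1614 = -1606$)
$\sqrt{P + E{\left(b \right)}} = \sqrt{-1606 - \frac{5}{4}} = \sqrt{- \frac{6429}{4}} = \frac{i \sqrt{6429}}{2}$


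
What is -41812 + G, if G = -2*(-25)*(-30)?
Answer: -43312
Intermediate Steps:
G = -1500 (G = 50*(-30) = -1500)
-41812 + G = -41812 - 1500 = -43312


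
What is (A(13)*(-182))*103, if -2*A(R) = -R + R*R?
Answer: 1462188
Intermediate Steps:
A(R) = R/2 - R²/2 (A(R) = -(-R + R*R)/2 = -(-R + R²)/2 = -(R² - R)/2 = R/2 - R²/2)
(A(13)*(-182))*103 = (((½)*13*(1 - 1*13))*(-182))*103 = (((½)*13*(1 - 13))*(-182))*103 = (((½)*13*(-12))*(-182))*103 = -78*(-182)*103 = 14196*103 = 1462188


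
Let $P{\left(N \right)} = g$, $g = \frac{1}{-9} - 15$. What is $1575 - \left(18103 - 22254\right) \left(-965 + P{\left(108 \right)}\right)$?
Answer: $- \frac{36601796}{9} \approx -4.0669 \cdot 10^{6}$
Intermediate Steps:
$g = - \frac{136}{9}$ ($g = - \frac{1}{9} - 15 = - \frac{136}{9} \approx -15.111$)
$P{\left(N \right)} = - \frac{136}{9}$
$1575 - \left(18103 - 22254\right) \left(-965 + P{\left(108 \right)}\right) = 1575 - \left(18103 - 22254\right) \left(-965 - \frac{136}{9}\right) = 1575 - \left(-4151\right) \left(- \frac{8821}{9}\right) = 1575 - \frac{36615971}{9} = - \frac{36601796}{9}$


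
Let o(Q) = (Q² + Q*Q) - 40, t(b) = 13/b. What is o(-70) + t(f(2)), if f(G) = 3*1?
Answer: 29293/3 ≈ 9764.3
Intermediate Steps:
f(G) = 3
o(Q) = -40 + 2*Q² (o(Q) = (Q² + Q²) - 40 = 2*Q² - 40 = -40 + 2*Q²)
o(-70) + t(f(2)) = (-40 + 2*(-70)²) + 13/3 = (-40 + 2*4900) + 13*(⅓) = (-40 + 9800) + 13/3 = 9760 + 13/3 = 29293/3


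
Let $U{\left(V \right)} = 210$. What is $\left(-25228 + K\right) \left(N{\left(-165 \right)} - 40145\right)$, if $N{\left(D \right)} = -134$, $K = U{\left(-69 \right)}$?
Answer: $1007700022$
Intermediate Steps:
$K = 210$
$\left(-25228 + K\right) \left(N{\left(-165 \right)} - 40145\right) = \left(-25228 + 210\right) \left(-134 - 40145\right) = \left(-25018\right) \left(-40279\right) = 1007700022$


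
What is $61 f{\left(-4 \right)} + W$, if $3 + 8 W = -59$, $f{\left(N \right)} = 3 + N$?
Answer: $- \frac{275}{4} \approx -68.75$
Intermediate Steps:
$W = - \frac{31}{4}$ ($W = - \frac{3}{8} + \frac{1}{8} \left(-59\right) = - \frac{3}{8} - \frac{59}{8} = - \frac{31}{4} \approx -7.75$)
$61 f{\left(-4 \right)} + W = 61 \left(3 - 4\right) - \frac{31}{4} = 61 \left(-1\right) - \frac{31}{4} = -61 - \frac{31}{4} = - \frac{275}{4}$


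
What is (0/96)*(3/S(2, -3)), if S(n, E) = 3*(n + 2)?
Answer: 0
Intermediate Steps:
S(n, E) = 6 + 3*n (S(n, E) = 3*(2 + n) = 6 + 3*n)
(0/96)*(3/S(2, -3)) = (0/96)*(3/(6 + 3*2)) = (0*(1/96))*(3/(6 + 6)) = 0*(3/12) = 0*(3*(1/12)) = 0*(¼) = 0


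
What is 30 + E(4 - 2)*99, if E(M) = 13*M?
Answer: 2604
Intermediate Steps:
30 + E(4 - 2)*99 = 30 + (13*(4 - 2))*99 = 30 + (13*2)*99 = 30 + 26*99 = 30 + 2574 = 2604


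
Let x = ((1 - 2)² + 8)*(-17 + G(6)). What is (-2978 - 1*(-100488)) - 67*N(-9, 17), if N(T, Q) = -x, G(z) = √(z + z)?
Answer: 87259 + 1206*√3 ≈ 89348.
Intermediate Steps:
G(z) = √2*√z (G(z) = √(2*z) = √2*√z)
x = -153 + 18*√3 (x = ((1 - 2)² + 8)*(-17 + √2*√6) = ((-1)² + 8)*(-17 + 2*√3) = (1 + 8)*(-17 + 2*√3) = 9*(-17 + 2*√3) = -153 + 18*√3 ≈ -121.82)
N(T, Q) = 153 - 18*√3 (N(T, Q) = -(-153 + 18*√3) = 153 - 18*√3)
(-2978 - 1*(-100488)) - 67*N(-9, 17) = (-2978 - 1*(-100488)) - 67*(153 - 18*√3) = (-2978 + 100488) + (-10251 + 1206*√3) = 97510 + (-10251 + 1206*√3) = 87259 + 1206*√3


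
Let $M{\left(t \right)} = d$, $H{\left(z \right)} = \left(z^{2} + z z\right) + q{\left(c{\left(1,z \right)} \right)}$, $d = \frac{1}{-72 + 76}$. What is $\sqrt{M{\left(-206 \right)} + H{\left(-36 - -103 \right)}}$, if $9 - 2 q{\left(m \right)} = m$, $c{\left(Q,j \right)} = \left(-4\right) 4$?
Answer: $\frac{\sqrt{35963}}{2} \approx 94.82$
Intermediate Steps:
$c{\left(Q,j \right)} = -16$
$q{\left(m \right)} = \frac{9}{2} - \frac{m}{2}$
$d = \frac{1}{4} \approx 0.25$
$H{\left(z \right)} = \frac{25}{2} + 2 z^{2}$ ($H{\left(z \right)} = \left(z^{2} + z z\right) + \left(\frac{9}{2} - -8\right) = \left(z^{2} + z^{2}\right) + \left(\frac{9}{2} + 8\right) = 2 z^{2} + \frac{25}{2} = \frac{25}{2} + 2 z^{2}$)
$M{\left(t \right)} = \frac{1}{4}$
$\sqrt{M{\left(-206 \right)} + H{\left(-36 - -103 \right)}} = \sqrt{\frac{1}{4} + \left(\frac{25}{2} + 2 \left(-36 - -103\right)^{2}\right)} = \sqrt{\frac{1}{4} + \left(\frac{25}{2} + 2 \left(-36 + 103\right)^{2}\right)} = \sqrt{\frac{1}{4} + \left(\frac{25}{2} + 2 \cdot 67^{2}\right)} = \sqrt{\frac{1}{4} + \left(\frac{25}{2} + 2 \cdot 4489\right)} = \sqrt{\frac{1}{4} + \left(\frac{25}{2} + 8978\right)} = \sqrt{\frac{1}{4} + \frac{17981}{2}} = \sqrt{\frac{35963}{4}} = \frac{\sqrt{35963}}{2}$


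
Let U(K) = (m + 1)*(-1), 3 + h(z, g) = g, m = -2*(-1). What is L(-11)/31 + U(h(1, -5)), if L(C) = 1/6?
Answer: -557/186 ≈ -2.9946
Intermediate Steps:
m = 2
h(z, g) = -3 + g
U(K) = -3 (U(K) = (2 + 1)*(-1) = 3*(-1) = -3)
L(C) = ⅙
L(-11)/31 + U(h(1, -5)) = (⅙)/31 - 3 = (⅙)*(1/31) - 3 = 1/186 - 3 = -557/186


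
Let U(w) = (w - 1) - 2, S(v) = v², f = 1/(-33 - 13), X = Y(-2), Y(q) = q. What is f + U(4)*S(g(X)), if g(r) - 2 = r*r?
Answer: 1655/46 ≈ 35.978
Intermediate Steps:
X = -2
g(r) = 2 + r² (g(r) = 2 + r*r = 2 + r²)
f = -1/46 (f = 1/(-46) = -1/46 ≈ -0.021739)
U(w) = -3 + w (U(w) = (-1 + w) - 2 = -3 + w)
f + U(4)*S(g(X)) = -1/46 + (-3 + 4)*(2 + (-2)²)² = -1/46 + 1*(2 + 4)² = -1/46 + 1*6² = -1/46 + 1*36 = -1/46 + 36 = 1655/46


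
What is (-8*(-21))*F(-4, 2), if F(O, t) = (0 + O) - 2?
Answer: -1008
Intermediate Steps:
F(O, t) = -2 + O (F(O, t) = O - 2 = -2 + O)
(-8*(-21))*F(-4, 2) = (-8*(-21))*(-2 - 4) = 168*(-6) = -1008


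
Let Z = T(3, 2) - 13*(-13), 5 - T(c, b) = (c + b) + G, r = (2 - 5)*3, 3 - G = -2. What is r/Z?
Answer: -9/164 ≈ -0.054878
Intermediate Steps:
G = 5 (G = 3 - 1*(-2) = 3 + 2 = 5)
r = -9 (r = -3*3 = -9)
T(c, b) = -b - c (T(c, b) = 5 - ((c + b) + 5) = 5 - ((b + c) + 5) = 5 - (5 + b + c) = 5 + (-5 - b - c) = -b - c)
Z = 164 (Z = (-1*2 - 1*3) - 13*(-13) = (-2 - 3) + 169 = -5 + 169 = 164)
r/Z = -9/164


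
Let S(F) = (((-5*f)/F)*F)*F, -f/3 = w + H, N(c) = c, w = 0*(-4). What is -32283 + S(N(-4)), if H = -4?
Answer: -32043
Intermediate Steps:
w = 0
f = 12 (f = -3*(0 - 4) = -3*(-4) = 12)
S(F) = -60*F (S(F) = (((-5*12)/F)*F)*F = ((-60/F)*F)*F = -60*F)
-32283 + S(N(-4)) = -32283 - 60*(-4) = -32283 + 240 = -32043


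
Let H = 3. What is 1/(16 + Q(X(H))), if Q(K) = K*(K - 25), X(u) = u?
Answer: -1/50 ≈ -0.020000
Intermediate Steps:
Q(K) = K*(-25 + K)
1/(16 + Q(X(H))) = 1/(16 + 3*(-25 + 3)) = 1/(16 + 3*(-22)) = 1/(16 - 66) = 1/(-50) = -1/50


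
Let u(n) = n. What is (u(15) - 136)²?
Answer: 14641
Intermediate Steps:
(u(15) - 136)² = (15 - 136)² = (-121)² = 14641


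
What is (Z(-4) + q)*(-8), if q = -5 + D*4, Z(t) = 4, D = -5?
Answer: 168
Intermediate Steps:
q = -25 (q = -5 - 5*4 = -5 - 20 = -25)
(Z(-4) + q)*(-8) = (4 - 25)*(-8) = -21*(-8) = 168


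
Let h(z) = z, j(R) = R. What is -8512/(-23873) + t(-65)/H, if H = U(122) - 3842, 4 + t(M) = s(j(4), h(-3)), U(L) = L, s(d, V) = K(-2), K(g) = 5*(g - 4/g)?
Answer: 7940033/22201890 ≈ 0.35763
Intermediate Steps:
K(g) = -20/g + 5*g
s(d, V) = 0 (s(d, V) = -20/(-2) + 5*(-2) = -20*(-½) - 10 = 10 - 10 = 0)
t(M) = -4 (t(M) = -4 + 0 = -4)
H = -3720 (H = 122 - 3842 = -3720)
-8512/(-23873) + t(-65)/H = -8512/(-23873) - 4/(-3720) = -8512*(-1/23873) - 4*(-1/3720) = 8512/23873 + 1/930 = 7940033/22201890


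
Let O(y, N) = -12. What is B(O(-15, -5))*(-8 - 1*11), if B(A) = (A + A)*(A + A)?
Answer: -10944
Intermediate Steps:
B(A) = 4*A**2 (B(A) = (2*A)*(2*A) = 4*A**2)
B(O(-15, -5))*(-8 - 1*11) = (4*(-12)**2)*(-8 - 1*11) = (4*144)*(-8 - 11) = 576*(-19) = -10944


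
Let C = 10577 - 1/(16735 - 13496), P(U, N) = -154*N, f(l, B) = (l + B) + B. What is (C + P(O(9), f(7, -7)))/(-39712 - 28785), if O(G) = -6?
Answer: -2903888/17066291 ≈ -0.17015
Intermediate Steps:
f(l, B) = l + 2*B (f(l, B) = (B + l) + B = l + 2*B)
C = 34258902/3239 (C = 10577 - 1/3239 = 34258902/3239 ≈ 10577.)
(C + P(O(9), f(7, -7)))/(-39712 - 28785) = (34258902/3239 - 154*(7 + 2*(-7)))/(-39712 - 28785) = (34258902/3239 - 154*(7 - 14))/(-68497) = (34258902/3239 - 154*(-7))*(-1/68497) = (34258902/3239 + 1078)*(-1/68497) = (37750544/3239)*(-1/68497) = -2903888/17066291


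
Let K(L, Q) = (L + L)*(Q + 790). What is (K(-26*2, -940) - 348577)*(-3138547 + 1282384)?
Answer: 618059587251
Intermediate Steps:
K(L, Q) = 2*L*(790 + Q) (K(L, Q) = (2*L)*(790 + Q) = 2*L*(790 + Q))
(K(-26*2, -940) - 348577)*(-3138547 + 1282384) = (2*(-26*2)*(790 - 940) - 348577)*(-3138547 + 1282384) = (2*(-52)*(-150) - 348577)*(-1856163) = (15600 - 348577)*(-1856163) = -332977*(-1856163) = 618059587251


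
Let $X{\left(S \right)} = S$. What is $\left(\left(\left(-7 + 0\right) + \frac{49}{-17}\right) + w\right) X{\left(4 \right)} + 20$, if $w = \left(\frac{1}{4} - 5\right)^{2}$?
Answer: $\frac{4809}{68} \approx 70.721$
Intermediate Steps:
$w = \frac{361}{16}$ ($w = \left(\frac{1}{4} - 5\right)^{2} = \left(- \frac{19}{4}\right)^{2} = \frac{361}{16} \approx 22.563$)
$\left(\left(\left(-7 + 0\right) + \frac{49}{-17}\right) + w\right) X{\left(4 \right)} + 20 = \left(\left(\left(-7 + 0\right) + \frac{49}{-17}\right) + \frac{361}{16}\right) 4 + 20 = \left(\left(-7 + 49 \left(- \frac{1}{17}\right)\right) + \frac{361}{16}\right) 4 + 20 = \left(\left(-7 - \frac{49}{17}\right) + \frac{361}{16}\right) 4 + 20 = \left(- \frac{168}{17} + \frac{361}{16}\right) 4 + 20 = \frac{3449}{272} \cdot 4 + 20 = \frac{3449}{68} + 20 = \frac{4809}{68}$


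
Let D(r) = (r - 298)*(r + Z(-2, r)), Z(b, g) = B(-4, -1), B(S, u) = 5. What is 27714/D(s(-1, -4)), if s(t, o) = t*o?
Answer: -4619/441 ≈ -10.474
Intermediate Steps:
Z(b, g) = 5
s(t, o) = o*t
D(r) = (-298 + r)*(5 + r) (D(r) = (r - 298)*(r + 5) = (-298 + r)*(5 + r))
27714/D(s(-1, -4)) = 27714/(-1490 + (-4*(-1))**2 - (-1172)*(-1)) = 27714/(-1490 + 4**2 - 293*4) = 27714/(-1490 + 16 - 1172) = 27714/(-2646) = 27714*(-1/2646) = -4619/441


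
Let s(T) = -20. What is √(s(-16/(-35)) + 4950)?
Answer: √4930 ≈ 70.214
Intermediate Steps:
√(s(-16/(-35)) + 4950) = √(-20 + 4950) = √4930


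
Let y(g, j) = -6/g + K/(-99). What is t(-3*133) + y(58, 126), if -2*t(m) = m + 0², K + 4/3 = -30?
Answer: 3440257/17226 ≈ 199.71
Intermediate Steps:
K = -94/3 (K = -4/3 - 30 = -94/3 ≈ -31.333)
y(g, j) = 94/297 - 6/g (y(g, j) = -6/g - 94/3/(-99) = -6/g - 94/3*(-1/99) = -6/g + 94/297 = 94/297 - 6/g)
t(m) = -m/2 (t(m) = -(m + 0²)/2 = -(m + 0)/2 = -m/2)
t(-3*133) + y(58, 126) = -(-3)*133/2 + (94/297 - 6/58) = -½*(-399) + (94/297 - 6*1/58) = 399/2 + (94/297 - 3/29) = 399/2 + 1835/8613 = 3440257/17226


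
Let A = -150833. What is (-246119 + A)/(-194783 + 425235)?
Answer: -99238/57613 ≈ -1.7225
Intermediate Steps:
(-246119 + A)/(-194783 + 425235) = (-246119 - 150833)/(-194783 + 425235) = -396952/230452 = -396952*1/230452 = -99238/57613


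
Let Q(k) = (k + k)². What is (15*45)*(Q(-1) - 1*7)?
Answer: -2025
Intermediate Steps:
Q(k) = 4*k² (Q(k) = (2*k)² = 4*k²)
(15*45)*(Q(-1) - 1*7) = (15*45)*(4*(-1)² - 1*7) = 675*(4*1 - 7) = 675*(4 - 7) = 675*(-3) = -2025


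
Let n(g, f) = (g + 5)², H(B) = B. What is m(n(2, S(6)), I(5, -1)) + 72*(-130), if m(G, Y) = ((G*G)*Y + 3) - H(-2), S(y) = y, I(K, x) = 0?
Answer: -9355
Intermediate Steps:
n(g, f) = (5 + g)²
m(G, Y) = 5 + Y*G² (m(G, Y) = ((G*G)*Y + 3) - 1*(-2) = (G²*Y + 3) + 2 = (Y*G² + 3) + 2 = (3 + Y*G²) + 2 = 5 + Y*G²)
m(n(2, S(6)), I(5, -1)) + 72*(-130) = (5 + 0*((5 + 2)²)²) + 72*(-130) = (5 + 0*(7²)²) - 9360 = (5 + 0*49²) - 9360 = (5 + 0*2401) - 9360 = (5 + 0) - 9360 = 5 - 9360 = -9355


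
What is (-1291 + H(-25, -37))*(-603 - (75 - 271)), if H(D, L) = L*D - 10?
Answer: 153032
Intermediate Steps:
H(D, L) = -10 + D*L (H(D, L) = D*L - 10 = -10 + D*L)
(-1291 + H(-25, -37))*(-603 - (75 - 271)) = (-1291 + (-10 - 25*(-37)))*(-603 - (75 - 271)) = (-1291 + (-10 + 925))*(-603 - 1*(-196)) = (-1291 + 915)*(-603 + 196) = -376*(-407) = 153032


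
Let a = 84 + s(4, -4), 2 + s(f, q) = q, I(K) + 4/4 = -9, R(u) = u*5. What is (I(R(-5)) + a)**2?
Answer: 4624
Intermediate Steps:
R(u) = 5*u
I(K) = -10 (I(K) = -1 - 9 = -10)
s(f, q) = -2 + q
a = 78 (a = 84 + (-2 - 4) = 84 - 6 = 78)
(I(R(-5)) + a)**2 = (-10 + 78)**2 = 68**2 = 4624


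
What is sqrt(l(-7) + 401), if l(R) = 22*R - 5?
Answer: 11*sqrt(2) ≈ 15.556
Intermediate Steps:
l(R) = -5 + 22*R
sqrt(l(-7) + 401) = sqrt((-5 + 22*(-7)) + 401) = sqrt((-5 - 154) + 401) = sqrt(-159 + 401) = sqrt(242) = 11*sqrt(2)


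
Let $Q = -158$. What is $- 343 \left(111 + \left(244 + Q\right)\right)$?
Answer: $-67571$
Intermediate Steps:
$- 343 \left(111 + \left(244 + Q\right)\right) = - 343 \left(111 + \left(244 - 158\right)\right) = - 343 \left(111 + 86\right) = \left(-343\right) 197 = -67571$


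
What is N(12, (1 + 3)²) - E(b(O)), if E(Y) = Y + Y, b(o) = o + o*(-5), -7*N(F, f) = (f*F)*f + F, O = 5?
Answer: -2804/7 ≈ -400.57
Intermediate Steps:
N(F, f) = -F/7 - F*f²/7 (N(F, f) = -((f*F)*f + F)/7 = -((F*f)*f + F)/7 = -(F*f² + F)/7 = -(F + F*f²)/7 = -F/7 - F*f²/7)
b(o) = -4*o (b(o) = o - 5*o = -4*o)
E(Y) = 2*Y
N(12, (1 + 3)²) - E(b(O)) = -⅐*12*(1 + ((1 + 3)²)²) - 2*(-4*5) = -⅐*12*(1 + (4²)²) - 2*(-20) = -⅐*12*(1 + 16²) - 1*(-40) = -⅐*12*(1 + 256) + 40 = -⅐*12*257 + 40 = -3084/7 + 40 = -2804/7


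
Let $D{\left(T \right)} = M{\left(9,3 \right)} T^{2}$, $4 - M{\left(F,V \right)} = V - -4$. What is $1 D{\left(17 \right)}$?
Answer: $-867$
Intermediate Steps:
$M{\left(F,V \right)} = - V$ ($M{\left(F,V \right)} = 4 - \left(V - -4\right) = 4 - \left(V + 4\right) = 4 - \left(4 + V\right) = - V$)
$D{\left(T \right)} = - 3 T^{2}$ ($D{\left(T \right)} = \left(-1\right) 3 T^{2} = - 3 T^{2}$)
$1 D{\left(17 \right)} = 1 \left(- 3 \cdot 17^{2}\right) = 1 \left(\left(-3\right) 289\right) = 1 \left(-867\right) = -867$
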